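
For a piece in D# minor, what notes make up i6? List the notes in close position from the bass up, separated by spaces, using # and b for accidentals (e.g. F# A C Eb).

F# A# D#

The numeral's case and figure indicate a minor triad. In D# minor its root, the first degree, is D#.
That chord is spelled D#-F#-A#.
The figured bass 6 indicates first inversion, placing the third (F#) in the bass: F#-A#-D#.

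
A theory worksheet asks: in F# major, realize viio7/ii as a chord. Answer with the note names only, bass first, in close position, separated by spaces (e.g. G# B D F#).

The slash marks an applied leading-tone chord: viio of ii. In F# major, ii is G#, so the leading tone to it is F##, a half step below.
Building a fully diminished seventh chord on F## gives F##-A#-C#-E.

F## A# C# E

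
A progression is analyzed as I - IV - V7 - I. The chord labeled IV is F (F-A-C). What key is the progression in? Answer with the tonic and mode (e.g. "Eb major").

C major

IV is given as F-A-C — a major triad with root F.
IV on F implies F is the subdominant; that puts the tonic at C, and the uppercase numeral fits major mode.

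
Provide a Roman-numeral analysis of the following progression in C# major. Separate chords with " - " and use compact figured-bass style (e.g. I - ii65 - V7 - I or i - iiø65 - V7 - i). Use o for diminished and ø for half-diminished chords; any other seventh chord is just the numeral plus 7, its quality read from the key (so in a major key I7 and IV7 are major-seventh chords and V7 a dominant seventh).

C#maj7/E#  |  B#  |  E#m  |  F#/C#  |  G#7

I65 - V/iii - iii - IV64 - V7

C#maj7/E#: root C# is the tonic; major seventh chord there is I65.
B#: chromatic; B# is V of iii, so V/iii.
E#m: root E# is the mediant; minor triad there is iii.
F#/C#: root F# is the subdominant; major triad there is IV64.
G#7 has root G#, degree 5 in C# major, so V7.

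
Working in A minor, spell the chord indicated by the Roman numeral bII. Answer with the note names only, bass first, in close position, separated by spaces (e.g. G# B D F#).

Bb D F

bII is the Neapolitan chord — a major triad on the lowered second degree. In A minor that root is Bb.
So the chord is Bb-D-F, a major triad.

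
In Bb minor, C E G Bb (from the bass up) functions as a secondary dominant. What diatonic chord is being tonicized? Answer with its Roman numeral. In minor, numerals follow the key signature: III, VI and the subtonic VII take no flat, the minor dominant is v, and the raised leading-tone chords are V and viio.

The chord is a dominant seventh chord on C.
A dominant resolves down a perfect fifth: C → F. In Bb minor, F is scale degree 5, i.e. V.

V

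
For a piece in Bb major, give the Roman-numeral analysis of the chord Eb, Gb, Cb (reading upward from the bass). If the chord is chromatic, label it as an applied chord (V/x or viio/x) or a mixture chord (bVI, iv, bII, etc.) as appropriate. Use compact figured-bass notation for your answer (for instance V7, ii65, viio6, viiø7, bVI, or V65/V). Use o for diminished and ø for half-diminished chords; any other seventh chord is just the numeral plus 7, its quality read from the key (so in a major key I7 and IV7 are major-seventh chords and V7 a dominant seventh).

bII6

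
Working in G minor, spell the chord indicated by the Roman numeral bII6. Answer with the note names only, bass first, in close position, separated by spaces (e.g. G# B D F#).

C Eb Ab

Scale degree 2 in G minor is A; lowering it a half step gives Ab. bII6 is the Neapolitan sixth — a major triad on the lowered second degree, here in its customary first inversion.
So the chord is Ab-C-Eb.
With the 6 figure the chord is in first inversion; from the bass C upward in close position it reads C-Eb-Ab.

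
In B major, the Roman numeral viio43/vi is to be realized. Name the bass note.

The applied chord viio43/vi is rooted on F##: F##-A#-C#-E.
The figure 43 means second inversion — the fifth is in the bass.

C#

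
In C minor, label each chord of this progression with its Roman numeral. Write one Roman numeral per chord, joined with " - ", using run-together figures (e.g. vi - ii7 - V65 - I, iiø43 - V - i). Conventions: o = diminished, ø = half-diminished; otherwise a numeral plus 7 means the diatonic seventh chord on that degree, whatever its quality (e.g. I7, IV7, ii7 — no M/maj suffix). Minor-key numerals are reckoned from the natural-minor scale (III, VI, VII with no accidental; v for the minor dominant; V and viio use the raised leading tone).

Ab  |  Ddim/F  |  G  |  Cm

VI - iio6 - V - i

Ab: major triad on Ab = scale degree 6 → VI.
Ddim/F has root D, degree 2 in C minor, so iio6.
G: root G is the dominant; major triad there is V.
Cm has root C, degree 1 in C minor, so i.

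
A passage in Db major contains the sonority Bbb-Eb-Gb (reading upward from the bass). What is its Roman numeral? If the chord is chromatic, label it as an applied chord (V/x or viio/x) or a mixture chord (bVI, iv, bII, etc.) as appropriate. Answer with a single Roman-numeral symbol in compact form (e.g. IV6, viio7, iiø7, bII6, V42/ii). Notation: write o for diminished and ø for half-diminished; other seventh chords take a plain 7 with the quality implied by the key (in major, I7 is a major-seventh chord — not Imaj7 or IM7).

iio64

Stacked in thirds the chord is Eb-Gb-Bbb: a diminished triad on Eb.
Eb is the second degree of Db major. This is the diminished supertonic triad, borrowed from the parallel minor.
With Bbb in the bass the chord is in second inversion, so the figured bass is 64.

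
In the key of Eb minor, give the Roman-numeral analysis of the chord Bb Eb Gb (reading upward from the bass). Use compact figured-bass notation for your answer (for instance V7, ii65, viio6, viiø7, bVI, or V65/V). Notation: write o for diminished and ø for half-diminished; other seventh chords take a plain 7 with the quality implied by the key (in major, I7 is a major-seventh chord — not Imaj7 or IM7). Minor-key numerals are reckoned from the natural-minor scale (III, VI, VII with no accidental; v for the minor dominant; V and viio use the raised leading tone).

i64

The pitches Eb-Gb-Bb form a minor triad rooted on Eb.
In Eb minor, Eb is the tonic; the diatonic minor triad there is i.
With Bb in the bass the chord is in second inversion, so the figured bass is 64.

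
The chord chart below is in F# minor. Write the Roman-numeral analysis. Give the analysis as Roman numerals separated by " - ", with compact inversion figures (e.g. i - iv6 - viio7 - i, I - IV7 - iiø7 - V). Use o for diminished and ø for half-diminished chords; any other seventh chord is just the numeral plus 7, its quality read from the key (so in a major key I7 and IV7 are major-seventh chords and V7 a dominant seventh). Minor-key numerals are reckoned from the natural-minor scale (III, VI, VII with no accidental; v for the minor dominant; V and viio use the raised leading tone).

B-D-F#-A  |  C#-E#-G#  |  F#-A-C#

iv7 - V - i

B-D-F#-A has root B, degree 4 in F# minor, so iv7.
C#-E#-G#: major triad on C# = scale degree 5 → V.
F#-A-C#: root F# is the tonic; minor triad there is i.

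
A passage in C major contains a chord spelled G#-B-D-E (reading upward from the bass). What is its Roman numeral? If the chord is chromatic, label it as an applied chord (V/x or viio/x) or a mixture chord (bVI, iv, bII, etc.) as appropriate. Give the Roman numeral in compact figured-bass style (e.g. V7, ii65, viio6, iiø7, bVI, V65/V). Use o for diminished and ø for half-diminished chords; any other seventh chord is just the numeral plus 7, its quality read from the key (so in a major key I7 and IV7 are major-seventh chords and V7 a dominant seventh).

V65/vi

The pitches E-G#-B-D form a dominant seventh chord rooted on E.
E is not a diatonic chord root with this quality in C major, but it lies a perfect fifth above A (vi), so the chord functions as an applied dominant of vi.
With G# in the bass the chord is in first inversion, so the figured bass is 65.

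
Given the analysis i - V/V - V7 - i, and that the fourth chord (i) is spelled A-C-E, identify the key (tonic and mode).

A minor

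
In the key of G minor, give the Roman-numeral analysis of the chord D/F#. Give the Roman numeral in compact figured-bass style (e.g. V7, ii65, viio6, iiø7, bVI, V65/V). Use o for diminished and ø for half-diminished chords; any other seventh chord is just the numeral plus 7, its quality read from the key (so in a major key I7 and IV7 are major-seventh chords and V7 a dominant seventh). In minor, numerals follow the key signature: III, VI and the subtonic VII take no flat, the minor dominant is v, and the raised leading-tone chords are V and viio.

V6

The pitches D-F#-A form a major triad rooted on D.
In G minor, D is the dominant; the diatonic major triad there is V.
With F# in the bass the chord is in first inversion, so the figured bass is 6.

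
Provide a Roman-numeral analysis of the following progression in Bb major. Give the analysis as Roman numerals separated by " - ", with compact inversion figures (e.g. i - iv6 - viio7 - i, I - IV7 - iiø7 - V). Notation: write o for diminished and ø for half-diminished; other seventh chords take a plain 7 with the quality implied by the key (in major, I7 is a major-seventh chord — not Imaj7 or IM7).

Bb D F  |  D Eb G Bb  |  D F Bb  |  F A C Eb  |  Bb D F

Bb-D-F has root Bb, degree 1 in Bb major, so I.
D-Eb-G-Bb: major seventh chord on Eb = scale degree 4 → IV42.
D-F-Bb: major triad on Bb = scale degree 1 → I6.
F-A-C-Eb has root F, degree 5 in Bb major, so V7.
Bb-D-F: root Bb is the tonic; major triad there is I.

I - IV42 - I6 - V7 - I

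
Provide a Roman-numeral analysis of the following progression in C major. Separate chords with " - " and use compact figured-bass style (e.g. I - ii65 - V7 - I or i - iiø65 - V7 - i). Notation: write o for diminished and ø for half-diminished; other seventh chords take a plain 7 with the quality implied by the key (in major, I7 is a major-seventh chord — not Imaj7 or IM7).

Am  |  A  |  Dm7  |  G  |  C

Am: minor triad on A = scale degree 6 → vi.
A: a major triad on A, the applied dominant of ii → V/ii.
Dm7: minor seventh chord on D = scale degree 2 → ii7.
G: root G is the dominant; major triad there is V.
C: major triad on C = scale degree 1 → I.

vi - V/ii - ii7 - V - I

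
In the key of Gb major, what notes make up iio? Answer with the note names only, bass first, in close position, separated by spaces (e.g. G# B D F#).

Scale degree 2 in Gb major is Ab; here the chord built on it is altered to a diminished triad. iio is the diminished supertonic triad, borrowed from the parallel minor.
So the chord is Ab-Cb-Ebb.

Ab Cb Ebb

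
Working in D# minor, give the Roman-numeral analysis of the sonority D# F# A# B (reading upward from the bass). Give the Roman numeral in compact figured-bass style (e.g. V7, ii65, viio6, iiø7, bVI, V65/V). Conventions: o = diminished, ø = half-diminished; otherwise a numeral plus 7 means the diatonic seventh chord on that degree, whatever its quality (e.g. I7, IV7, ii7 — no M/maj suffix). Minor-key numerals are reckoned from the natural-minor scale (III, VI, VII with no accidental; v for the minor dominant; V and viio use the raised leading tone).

The pitches B-D#-F#-A# form a major seventh chord rooted on B.
In D# minor, B is the submediant; the diatonic major seventh chord there is VI7.
With D# in the bass the chord is in first inversion, so the figured bass is 65.

VI65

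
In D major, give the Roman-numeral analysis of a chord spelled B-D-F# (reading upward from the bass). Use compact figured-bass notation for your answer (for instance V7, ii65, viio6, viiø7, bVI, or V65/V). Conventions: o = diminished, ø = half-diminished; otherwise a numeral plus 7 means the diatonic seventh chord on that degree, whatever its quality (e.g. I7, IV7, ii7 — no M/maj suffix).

Stacked in thirds the chord is B-D-F#: a minor triad on B.
B is scale degree 6 in D major, and a minor triad on that degree is written vi.

vi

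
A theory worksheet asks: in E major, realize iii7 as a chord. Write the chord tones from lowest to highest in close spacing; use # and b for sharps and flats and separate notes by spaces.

In E major, scale degree 3 is G#, and the diatonic chord built there is a minor seventh chord.
Stacking thirds from G# gives G#-B-D#-F#.

G# B D# F#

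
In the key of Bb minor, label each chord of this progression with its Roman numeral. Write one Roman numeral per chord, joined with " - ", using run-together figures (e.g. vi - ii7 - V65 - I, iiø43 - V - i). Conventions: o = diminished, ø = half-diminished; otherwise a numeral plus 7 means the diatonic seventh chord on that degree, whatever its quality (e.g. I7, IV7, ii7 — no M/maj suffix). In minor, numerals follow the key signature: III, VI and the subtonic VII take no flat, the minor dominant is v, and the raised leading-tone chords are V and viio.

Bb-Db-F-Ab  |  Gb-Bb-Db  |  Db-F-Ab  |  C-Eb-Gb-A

i7 - VI - III - viio65

Bb-Db-F-Ab has root Bb, degree 1 in Bb minor, so i7.
Gb-Bb-Db has root Gb, degree 6 in Bb minor, so VI.
Db-F-Ab: root Db is the mediant; major triad there is III.
C-Eb-Gb-A has root A, degree 7 in Bb minor, so viio65.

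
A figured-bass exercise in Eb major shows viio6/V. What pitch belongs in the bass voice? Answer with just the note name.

C

The applied chord viio6/V is rooted on A: A-C-Eb.
The figure 6 means first inversion — the third is in the bass.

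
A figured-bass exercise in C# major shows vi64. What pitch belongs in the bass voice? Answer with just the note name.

E#

vi in C# major has root A#; the chord is A#-C#-E#.
The figure 64 means second inversion — the fifth is in the bass.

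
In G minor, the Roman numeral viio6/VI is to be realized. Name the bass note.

The applied chord viio6/VI is rooted on D: D-F-Ab.
The figure 6 means first inversion — the third is in the bass.

F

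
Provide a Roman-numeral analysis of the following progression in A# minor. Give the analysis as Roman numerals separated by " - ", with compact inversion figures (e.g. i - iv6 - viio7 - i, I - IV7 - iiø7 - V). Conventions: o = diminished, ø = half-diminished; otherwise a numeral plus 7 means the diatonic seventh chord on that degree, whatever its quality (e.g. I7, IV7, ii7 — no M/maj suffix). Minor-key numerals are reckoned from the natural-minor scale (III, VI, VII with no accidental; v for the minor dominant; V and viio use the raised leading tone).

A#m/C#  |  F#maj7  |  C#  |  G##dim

i6 - VI7 - III - viio

A#m/C#: minor triad on A# = scale degree 1 → i6.
F#maj7 has root F#, degree 6 in A# minor, so VI7.
C#: root C# is the mediant; major triad there is III.
G##dim has root G##, degree 7 in A# minor, so viio.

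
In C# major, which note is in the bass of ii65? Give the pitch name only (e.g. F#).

ii in C# major has root D#; the chord is D#-F#-A#-C#.
The figure 65 means first inversion — the third is in the bass.

F#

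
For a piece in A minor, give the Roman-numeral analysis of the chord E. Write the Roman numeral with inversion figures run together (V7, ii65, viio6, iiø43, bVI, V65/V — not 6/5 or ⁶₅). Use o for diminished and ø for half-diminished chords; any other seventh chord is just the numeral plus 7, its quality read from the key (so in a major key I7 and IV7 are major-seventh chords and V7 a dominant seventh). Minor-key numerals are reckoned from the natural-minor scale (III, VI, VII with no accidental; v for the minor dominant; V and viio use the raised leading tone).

Stacked in thirds the chord is E-G#-B: a major triad on E.
E is scale degree 5 in A minor, and a major triad on that degree is written V.

V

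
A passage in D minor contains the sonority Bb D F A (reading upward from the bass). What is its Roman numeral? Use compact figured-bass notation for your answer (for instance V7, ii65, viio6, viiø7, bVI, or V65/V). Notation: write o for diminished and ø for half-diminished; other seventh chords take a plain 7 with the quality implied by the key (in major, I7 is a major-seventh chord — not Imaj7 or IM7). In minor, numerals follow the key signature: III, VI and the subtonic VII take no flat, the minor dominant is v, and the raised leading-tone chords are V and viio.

VI7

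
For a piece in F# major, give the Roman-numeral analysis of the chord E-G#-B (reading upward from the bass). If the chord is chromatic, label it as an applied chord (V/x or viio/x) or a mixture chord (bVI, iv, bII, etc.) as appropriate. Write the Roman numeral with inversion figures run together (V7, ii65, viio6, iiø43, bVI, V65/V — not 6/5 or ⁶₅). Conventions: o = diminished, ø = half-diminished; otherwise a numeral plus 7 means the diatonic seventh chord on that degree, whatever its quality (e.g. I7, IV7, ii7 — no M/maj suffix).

bVII

The pitches E-G#-B form a major triad rooted on E.
E is the lowered seventh degree of F# major (diatonic 7 would be E#). This is a major triad on the lowered seventh degree (the subtonic), borrowed from the parallel minor.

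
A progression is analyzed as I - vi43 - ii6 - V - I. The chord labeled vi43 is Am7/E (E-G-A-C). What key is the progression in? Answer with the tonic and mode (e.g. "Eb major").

The chord Am7/E is a minor seventh chord rooted on A; its label is vi43.
vi43 on A implies A is the submediant; that puts the tonic at C, and the lowercase numeral fits major mode.

C major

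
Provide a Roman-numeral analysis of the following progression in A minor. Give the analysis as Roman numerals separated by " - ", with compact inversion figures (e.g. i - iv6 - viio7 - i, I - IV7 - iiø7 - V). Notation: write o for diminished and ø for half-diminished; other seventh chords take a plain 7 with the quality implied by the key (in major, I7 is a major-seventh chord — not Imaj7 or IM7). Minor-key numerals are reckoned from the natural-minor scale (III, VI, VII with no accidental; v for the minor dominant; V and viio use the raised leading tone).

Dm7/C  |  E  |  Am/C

Dm7/C has root D, degree 4 in A minor, so iv42.
E: root E is the dominant; major triad there is V.
Am/C: minor triad on A = scale degree 1 → i6.

iv42 - V - i6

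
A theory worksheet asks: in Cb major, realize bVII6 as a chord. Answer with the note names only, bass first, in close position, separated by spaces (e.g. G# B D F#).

Scale degree 7 in Cb major is Bb; lowering it a half step gives Bbb. bVII6 is a major triad on the lowered seventh degree (the subtonic), borrowed from the parallel minor.
So the chord is Bbb-Db-Fb, a major triad.
The figured bass 6 indicates first inversion, placing the third (Db) in the bass: Db-Fb-Bbb.

Db Fb Bbb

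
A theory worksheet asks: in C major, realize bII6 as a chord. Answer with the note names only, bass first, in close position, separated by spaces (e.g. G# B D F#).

Scale degree 2 in C major is D; lowering it a half step gives Db. bII6 is the Neapolitan sixth — a major triad on the lowered second degree, here in its customary first inversion.
So the chord is Db-F-Ab, a major triad.
With the 6 figure the chord is in first inversion; from the bass F upward in close position it reads F-Ab-Db.

F Ab Db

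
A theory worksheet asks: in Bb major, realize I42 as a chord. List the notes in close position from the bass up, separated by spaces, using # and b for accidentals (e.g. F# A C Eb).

A Bb D F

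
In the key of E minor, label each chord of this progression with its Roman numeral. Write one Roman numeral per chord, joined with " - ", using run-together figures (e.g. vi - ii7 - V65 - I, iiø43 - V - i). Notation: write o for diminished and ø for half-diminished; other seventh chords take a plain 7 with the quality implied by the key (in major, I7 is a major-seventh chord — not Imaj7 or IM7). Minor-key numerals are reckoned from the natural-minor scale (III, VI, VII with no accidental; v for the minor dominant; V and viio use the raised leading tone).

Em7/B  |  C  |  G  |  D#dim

i43 - VI - III - viio

Em7/B: root E is the tonic; minor seventh chord there is i43.
C: root C is the submediant; major triad there is VI.
G has root G, degree 3 in E minor, so III.
D#dim: root D# is the leading tone; diminished triad there is viio.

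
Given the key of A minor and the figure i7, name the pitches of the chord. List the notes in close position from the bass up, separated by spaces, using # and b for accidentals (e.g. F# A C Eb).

A C E G

The numeral's case and figure indicate a minor seventh chord. In A minor its root, the first degree, is A.
Stacking thirds from A gives A-C-E-G.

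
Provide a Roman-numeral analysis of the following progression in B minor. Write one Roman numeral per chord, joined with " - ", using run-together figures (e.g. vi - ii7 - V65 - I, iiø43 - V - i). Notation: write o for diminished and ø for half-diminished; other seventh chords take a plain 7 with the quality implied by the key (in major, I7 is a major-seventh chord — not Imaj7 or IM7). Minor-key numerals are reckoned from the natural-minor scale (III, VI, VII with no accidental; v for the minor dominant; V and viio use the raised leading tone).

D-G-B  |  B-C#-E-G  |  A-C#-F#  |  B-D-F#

D-G-B has root G, degree 6 in B minor, so VI64.
B-C#-E-G: root C# is the supertonic; half-diminished seventh chord there is iiø42.
A-C#-F# has root F#, degree 5 in B minor, so v6.
B-D-F#: root B is the tonic; minor triad there is i.

VI64 - iiø42 - v6 - i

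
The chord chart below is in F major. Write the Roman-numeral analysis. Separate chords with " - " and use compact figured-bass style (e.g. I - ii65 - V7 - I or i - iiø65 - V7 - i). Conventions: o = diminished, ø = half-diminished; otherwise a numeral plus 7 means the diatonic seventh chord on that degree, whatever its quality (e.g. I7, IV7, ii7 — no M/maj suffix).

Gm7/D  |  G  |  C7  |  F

ii43 - V/V - V7 - I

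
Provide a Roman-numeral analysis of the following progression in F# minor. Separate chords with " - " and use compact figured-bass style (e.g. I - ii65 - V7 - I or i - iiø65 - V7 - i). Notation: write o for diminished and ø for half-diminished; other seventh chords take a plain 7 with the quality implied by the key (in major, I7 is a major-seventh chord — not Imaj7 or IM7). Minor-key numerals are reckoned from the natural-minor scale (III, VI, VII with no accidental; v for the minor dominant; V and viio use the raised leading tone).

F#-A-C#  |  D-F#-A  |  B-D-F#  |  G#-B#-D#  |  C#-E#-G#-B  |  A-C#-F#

i - VI - iv - V/V - V7 - i6

F#-A-C#: minor triad on F# = scale degree 1 → i.
D-F#-A has root D, degree 6 in F# minor, so VI.
B-D-F#: minor triad on B = scale degree 4 → iv.
G#-B#-D#: chromatic; G# is V of V, so V/V.
C#-E#-G#-B has root C#, degree 5 in F# minor, so V7.
A-C#-F# has root F#, degree 1 in F# minor, so i6.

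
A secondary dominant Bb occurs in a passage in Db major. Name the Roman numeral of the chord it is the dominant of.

The chord is a major triad on Bb.
A dominant resolves down a perfect fifth: Bb → Eb. In Db major, Eb is scale degree 2, i.e. ii.

ii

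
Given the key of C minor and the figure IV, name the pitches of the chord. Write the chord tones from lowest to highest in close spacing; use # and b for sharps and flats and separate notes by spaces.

F A C

Scale degree 4 in C minor is F; here the chord built on it is altered to a major triad. IV is the major subdominant, borrowed from the parallel major.
So the chord is F-A-C, a major triad.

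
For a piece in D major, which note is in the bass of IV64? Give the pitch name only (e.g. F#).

D

IV in D major has root G; the chord is G-B-D.
The figure 64 means second inversion — the fifth is in the bass.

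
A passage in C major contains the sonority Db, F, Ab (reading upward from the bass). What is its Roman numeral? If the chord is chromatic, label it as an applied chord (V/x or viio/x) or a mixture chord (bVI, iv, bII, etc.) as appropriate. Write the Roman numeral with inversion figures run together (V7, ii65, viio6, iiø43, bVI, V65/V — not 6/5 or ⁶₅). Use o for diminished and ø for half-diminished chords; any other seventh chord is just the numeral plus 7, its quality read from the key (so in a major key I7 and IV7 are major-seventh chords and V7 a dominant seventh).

bII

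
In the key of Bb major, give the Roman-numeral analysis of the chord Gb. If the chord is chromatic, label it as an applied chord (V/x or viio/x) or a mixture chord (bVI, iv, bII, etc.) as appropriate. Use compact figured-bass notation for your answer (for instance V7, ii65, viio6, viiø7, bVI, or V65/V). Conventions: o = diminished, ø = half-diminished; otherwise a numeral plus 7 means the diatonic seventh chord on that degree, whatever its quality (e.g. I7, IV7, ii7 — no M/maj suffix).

Stacked in thirds the chord is Gb-Bb-Db: a major triad on Gb.
Gb is the lowered sixth degree of Bb major (diatonic 6 would be G). This is a major triad on the lowered sixth degree, borrowed from the parallel minor.

bVI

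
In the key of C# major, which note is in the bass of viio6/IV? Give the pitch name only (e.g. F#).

The applied chord viio6/IV is rooted on E#: E#-G#-B.
The figure 6 means first inversion — the third is in the bass.

G#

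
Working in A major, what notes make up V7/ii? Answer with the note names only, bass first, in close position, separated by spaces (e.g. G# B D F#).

F# A# C# E

The slash means an applied dominant: we want the dominant of ii. In A major, ii is B minor, and its dominant is built on F#.
Building a dominant seventh chord on F# gives F#-A#-C#-E.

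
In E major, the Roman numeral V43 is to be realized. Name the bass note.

F#

V in E major has root B; the chord is B-D#-F#-A.
The figure 43 means second inversion — the fifth is in the bass.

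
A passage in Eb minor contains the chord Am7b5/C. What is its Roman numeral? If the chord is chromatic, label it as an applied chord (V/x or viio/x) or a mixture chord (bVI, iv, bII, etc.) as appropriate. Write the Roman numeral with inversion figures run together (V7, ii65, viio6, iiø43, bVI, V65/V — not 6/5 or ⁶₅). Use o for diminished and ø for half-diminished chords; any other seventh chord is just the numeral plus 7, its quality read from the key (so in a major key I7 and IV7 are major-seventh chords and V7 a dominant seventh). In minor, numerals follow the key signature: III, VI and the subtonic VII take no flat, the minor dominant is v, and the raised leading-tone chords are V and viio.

Stacked in thirds the chord is A-C-Eb-G: a half-diminished seventh chord on A.
A sits a half step below Bb (V in Eb minor); a diminished chord there is the applied leading-tone chord of V.
With C in the bass the chord is in first inversion, so the figured bass is 65.

viiø65/V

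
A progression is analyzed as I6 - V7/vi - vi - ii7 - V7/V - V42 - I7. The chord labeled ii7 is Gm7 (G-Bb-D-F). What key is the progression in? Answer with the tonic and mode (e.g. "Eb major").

The anchor chord is a minor seventh chord on G, labeled ii7.
ii7 on G implies G is the supertonic; that puts the tonic at F, and the lowercase numeral fits major mode.

F major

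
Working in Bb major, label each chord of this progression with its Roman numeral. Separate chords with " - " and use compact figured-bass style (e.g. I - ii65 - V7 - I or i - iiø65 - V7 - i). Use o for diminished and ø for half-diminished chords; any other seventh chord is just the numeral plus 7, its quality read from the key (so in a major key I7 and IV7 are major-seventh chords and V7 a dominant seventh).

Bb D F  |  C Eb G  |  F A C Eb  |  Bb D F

Bb-D-F: major triad on Bb = scale degree 1 → I.
C-Eb-G: minor triad on C = scale degree 2 → ii.
F-A-C-Eb: dominant seventh chord on F = scale degree 5 → V7.
Bb-D-F has root Bb, degree 1 in Bb major, so I.

I - ii - V7 - I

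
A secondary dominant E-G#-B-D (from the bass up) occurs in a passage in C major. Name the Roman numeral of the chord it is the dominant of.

vi

The chord is a dominant seventh chord on E.
A dominant resolves down a perfect fifth: E → A. In C major, A is scale degree 6, i.e. vi.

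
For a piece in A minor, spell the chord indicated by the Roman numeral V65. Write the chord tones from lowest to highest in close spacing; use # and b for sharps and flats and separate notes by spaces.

G# B D E

In A minor, the fifth degree is E. The dominant is major (leading tone raised), so V is a dominant seventh chord.
That chord is spelled E-G#-B-D.
The figured bass 65 indicates first inversion, placing the third (G#) in the bass: G#-B-D-E.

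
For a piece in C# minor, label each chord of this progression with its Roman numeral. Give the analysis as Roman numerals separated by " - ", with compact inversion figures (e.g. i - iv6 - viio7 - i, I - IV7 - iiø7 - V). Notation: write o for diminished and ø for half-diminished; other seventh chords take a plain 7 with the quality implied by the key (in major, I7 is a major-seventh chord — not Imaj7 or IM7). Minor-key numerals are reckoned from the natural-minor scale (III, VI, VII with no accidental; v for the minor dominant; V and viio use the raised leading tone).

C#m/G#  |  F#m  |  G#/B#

i64 - iv - V6

C#m/G#: minor triad on C# = scale degree 1 → i64.
F#m: minor triad on F# = scale degree 4 → iv.
G#/B#: root G# is the dominant; major triad there is V6.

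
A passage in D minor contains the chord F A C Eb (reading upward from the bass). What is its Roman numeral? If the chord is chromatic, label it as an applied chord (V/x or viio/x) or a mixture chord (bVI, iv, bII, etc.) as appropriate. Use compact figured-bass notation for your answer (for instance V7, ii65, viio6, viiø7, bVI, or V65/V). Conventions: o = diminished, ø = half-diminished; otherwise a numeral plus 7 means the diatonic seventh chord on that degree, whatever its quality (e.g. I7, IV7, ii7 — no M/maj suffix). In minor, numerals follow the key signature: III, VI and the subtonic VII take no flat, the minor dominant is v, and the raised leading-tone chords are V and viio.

V7/VI

The pitches F-A-C-Eb form a dominant seventh chord rooted on F.
F is not a diatonic chord root with this quality in D minor, but it lies a perfect fifth above Bb (VI), so the chord functions as an applied dominant of VI.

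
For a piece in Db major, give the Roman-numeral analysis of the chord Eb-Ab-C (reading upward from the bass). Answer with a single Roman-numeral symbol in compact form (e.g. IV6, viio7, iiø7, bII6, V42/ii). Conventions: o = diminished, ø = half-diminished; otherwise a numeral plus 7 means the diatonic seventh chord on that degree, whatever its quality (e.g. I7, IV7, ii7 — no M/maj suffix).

V64

The pitches Ab-C-Eb form a major triad rooted on Ab.
Ab is scale degree 5 in Db major, and a major triad on that degree is written V.
With Eb in the bass the chord is in second inversion, so the figured bass is 64.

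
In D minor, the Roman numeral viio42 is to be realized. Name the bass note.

Bb

viio in D minor has root C#; the chord is C#-E-G-Bb.
The figure 42 means third inversion — the seventh is in the bass.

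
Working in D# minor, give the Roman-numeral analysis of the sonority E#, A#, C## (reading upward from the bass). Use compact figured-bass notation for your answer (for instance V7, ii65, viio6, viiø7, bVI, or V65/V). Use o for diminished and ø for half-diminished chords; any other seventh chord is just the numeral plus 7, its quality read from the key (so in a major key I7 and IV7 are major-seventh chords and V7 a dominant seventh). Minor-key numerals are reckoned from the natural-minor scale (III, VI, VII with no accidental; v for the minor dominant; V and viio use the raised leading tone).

V64

Stacked in thirds the chord is A#-C##-E#: a major triad on A#.
In D# minor, A# is the dominant; the diatonic major triad there is V.
With E# in the bass the chord is in second inversion, so the figured bass is 64.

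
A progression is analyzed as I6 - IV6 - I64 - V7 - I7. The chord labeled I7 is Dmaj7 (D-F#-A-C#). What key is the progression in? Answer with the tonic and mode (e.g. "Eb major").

D major

The anchor chord is a major seventh chord on D, labeled I7.
If D is scale degree 1 and the mode makes that degree carry a major seventh chord, the tonic is D and the mode is major.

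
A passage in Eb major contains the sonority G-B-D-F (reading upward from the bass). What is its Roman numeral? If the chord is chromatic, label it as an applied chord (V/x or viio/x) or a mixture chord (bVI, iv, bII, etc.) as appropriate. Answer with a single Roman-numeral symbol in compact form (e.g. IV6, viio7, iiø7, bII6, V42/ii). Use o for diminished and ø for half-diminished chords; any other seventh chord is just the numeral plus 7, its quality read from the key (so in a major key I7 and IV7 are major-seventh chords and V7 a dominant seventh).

Stacked in thirds the chord is G-B-D-F: a dominant seventh chord on G.
G is not a diatonic chord root with this quality in Eb major, but it lies a perfect fifth above C (vi), so the chord functions as an applied dominant of vi.

V7/vi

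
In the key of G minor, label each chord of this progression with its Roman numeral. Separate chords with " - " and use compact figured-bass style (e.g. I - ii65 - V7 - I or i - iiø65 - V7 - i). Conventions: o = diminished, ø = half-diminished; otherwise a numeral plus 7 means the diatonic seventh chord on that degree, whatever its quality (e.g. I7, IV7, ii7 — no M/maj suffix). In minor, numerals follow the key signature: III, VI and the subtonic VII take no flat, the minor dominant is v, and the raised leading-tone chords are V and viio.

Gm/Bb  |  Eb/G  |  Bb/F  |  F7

i6 - VI6 - III64 - VII7

Gm/Bb has root G, degree 1 in G minor, so i6.
Eb/G: root Eb is the submediant; major triad there is VI6.
Bb/F: major triad on Bb = scale degree 3 → III64.
F7 has root F, degree 7 in G minor, so VII7.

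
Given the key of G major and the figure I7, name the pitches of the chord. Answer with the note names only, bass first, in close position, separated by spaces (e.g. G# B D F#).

In G major, scale degree 1 is G, and the diatonic chord built there is a major seventh chord.
That chord is spelled G-B-D-F#.

G B D F#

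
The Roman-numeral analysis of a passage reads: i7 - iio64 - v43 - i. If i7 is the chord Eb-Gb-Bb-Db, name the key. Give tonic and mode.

Eb minor

i7 is given as Eb-Gb-Bb-Db — a minor seventh chord with root Eb.
If Eb is scale degree 1 and the mode makes that degree carry a minor seventh chord, the tonic is Eb and the mode is minor.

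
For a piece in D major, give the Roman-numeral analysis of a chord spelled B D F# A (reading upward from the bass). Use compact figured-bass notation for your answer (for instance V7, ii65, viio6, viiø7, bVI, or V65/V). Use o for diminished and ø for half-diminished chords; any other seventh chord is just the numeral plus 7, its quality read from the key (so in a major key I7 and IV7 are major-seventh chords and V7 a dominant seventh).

Stacked in thirds the chord is B-D-F#-A: a minor seventh chord on B.
In D major, B is the submediant; the diatonic minor seventh chord there is vi7.

vi7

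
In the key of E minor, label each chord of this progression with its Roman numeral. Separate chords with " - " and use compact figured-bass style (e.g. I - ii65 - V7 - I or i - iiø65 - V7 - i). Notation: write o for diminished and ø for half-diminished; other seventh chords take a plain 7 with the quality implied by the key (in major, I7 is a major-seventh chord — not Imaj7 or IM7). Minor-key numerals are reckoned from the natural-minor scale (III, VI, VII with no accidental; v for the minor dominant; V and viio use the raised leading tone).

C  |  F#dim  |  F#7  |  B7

VI - iio - V7/V - V7

C: root C is the submediant; major triad there is VI.
F#dim: diminished triad on F# = scale degree 2 → iio.
F#7 is the secondary dominant of V (dominant seventh chord on F#): V7/V.
B7: dominant seventh chord on B = scale degree 5 → V7.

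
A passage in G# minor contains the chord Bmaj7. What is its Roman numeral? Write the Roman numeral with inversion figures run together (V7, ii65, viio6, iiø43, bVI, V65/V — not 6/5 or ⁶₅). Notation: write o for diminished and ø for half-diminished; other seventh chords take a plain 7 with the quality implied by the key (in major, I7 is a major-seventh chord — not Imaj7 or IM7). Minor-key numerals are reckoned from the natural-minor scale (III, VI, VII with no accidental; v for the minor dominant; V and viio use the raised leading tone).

Stacked in thirds the chord is B-D#-F#-A#: a major seventh chord on B.
B is scale degree 3 in G# minor, and a major seventh chord on that degree is written III7.

III7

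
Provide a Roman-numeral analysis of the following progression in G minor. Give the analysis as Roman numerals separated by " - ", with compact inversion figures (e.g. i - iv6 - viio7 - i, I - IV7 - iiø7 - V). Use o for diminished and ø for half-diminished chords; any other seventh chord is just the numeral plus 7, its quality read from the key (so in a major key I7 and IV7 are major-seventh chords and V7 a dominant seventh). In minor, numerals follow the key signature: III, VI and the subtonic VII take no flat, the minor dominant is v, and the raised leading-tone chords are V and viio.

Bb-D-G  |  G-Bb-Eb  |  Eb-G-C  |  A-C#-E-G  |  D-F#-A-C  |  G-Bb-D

Bb-D-G has root G, degree 1 in G minor, so i6.
G-Bb-Eb: root Eb is the submediant; major triad there is VI6.
Eb-G-C: minor triad on C = scale degree 4 → iv6.
A-C#-E-G is the secondary dominant of V (dominant seventh chord on A): V7/V.
D-F#-A-C: root D is the dominant; dominant seventh chord there is V7.
G-Bb-D: minor triad on G = scale degree 1 → i.

i6 - VI6 - iv6 - V7/V - V7 - i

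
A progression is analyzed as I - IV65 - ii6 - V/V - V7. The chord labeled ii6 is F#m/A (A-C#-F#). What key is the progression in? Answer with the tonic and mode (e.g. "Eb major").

E major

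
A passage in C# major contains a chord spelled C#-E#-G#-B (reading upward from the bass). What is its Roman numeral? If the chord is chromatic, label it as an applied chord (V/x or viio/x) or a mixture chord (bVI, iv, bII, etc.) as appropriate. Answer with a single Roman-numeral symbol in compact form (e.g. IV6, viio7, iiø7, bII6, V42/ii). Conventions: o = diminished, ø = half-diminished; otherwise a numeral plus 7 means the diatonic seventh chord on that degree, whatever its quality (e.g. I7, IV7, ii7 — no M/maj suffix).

Stacked in thirds the chord is C#-E#-G#-B: a dominant seventh chord on C#.
C# is not a diatonic chord root with this quality in C# major, but it lies a perfect fifth above F# (IV), so the chord functions as an applied dominant of IV.

V7/IV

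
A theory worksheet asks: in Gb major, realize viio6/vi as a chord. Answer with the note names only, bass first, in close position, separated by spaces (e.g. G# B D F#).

The slash marks an applied leading-tone chord: viio of vi. In Gb major, vi is Eb, so the leading tone to it is D, a half step below.
Building a diminished triad on D gives D-F-Ab.
The figured bass 6 indicates first inversion, placing the third (F) in the bass: F-Ab-D.

F Ab D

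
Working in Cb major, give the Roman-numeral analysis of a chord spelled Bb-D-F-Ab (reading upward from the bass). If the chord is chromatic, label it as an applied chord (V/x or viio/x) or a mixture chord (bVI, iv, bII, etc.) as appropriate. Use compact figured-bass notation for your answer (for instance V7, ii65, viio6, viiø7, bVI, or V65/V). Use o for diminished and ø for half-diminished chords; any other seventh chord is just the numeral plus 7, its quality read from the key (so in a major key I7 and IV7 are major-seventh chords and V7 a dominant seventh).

Stacked in thirds the chord is Bb-D-F-Ab: a dominant seventh chord on Bb.
Bb is not a diatonic chord root with this quality in Cb major, but it lies a perfect fifth above Eb (iii), so the chord functions as an applied dominant of iii.

V7/iii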